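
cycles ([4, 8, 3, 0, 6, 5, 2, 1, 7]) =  (0 4 6 2 3) (1 8 7) 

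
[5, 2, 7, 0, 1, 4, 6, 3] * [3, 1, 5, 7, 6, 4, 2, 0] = [4, 5, 0, 3, 1, 6, 2, 7]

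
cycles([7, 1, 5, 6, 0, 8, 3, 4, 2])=(0 7 4) (2 5 8) (3 6) 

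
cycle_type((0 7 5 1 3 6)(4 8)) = 2.6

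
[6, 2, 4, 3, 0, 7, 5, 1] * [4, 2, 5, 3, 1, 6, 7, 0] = [7, 5, 1, 3, 4, 0, 6, 2]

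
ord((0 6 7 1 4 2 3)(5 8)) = 14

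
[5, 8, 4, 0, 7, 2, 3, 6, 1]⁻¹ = [3, 8, 5, 6, 2, 0, 7, 4, 1]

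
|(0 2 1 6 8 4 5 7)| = 8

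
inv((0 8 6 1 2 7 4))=(0 4 7 2 1 6 8)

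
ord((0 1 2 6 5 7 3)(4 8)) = 14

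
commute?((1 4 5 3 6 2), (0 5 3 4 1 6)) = no:(1 4 5 3 6 2)*(0 5 3 4 1 6) = (0 5 4 3)(2 6), (0 5 3 4 1 6)*(1 4 5 3 6 2) = (0 3 5 6)(1 2)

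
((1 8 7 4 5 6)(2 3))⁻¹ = (1 6 5 4 7 8)(2 3)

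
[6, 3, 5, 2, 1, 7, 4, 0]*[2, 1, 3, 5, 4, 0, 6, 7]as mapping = [0→6, 1→5, 2→0, 3→3, 4→1, 5→7, 6→4, 7→2]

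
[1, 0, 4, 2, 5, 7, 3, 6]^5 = [1, 0, 3, 6, 2, 4, 7, 5]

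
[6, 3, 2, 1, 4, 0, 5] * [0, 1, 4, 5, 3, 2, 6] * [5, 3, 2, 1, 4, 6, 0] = [0, 6, 4, 3, 1, 5, 2]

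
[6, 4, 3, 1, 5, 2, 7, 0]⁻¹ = [7, 3, 5, 2, 1, 4, 0, 6]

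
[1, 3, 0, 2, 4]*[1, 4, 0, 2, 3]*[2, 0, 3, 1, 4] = [4, 3, 0, 2, 1]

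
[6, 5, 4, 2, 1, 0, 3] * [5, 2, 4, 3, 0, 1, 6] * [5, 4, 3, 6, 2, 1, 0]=[0, 4, 5, 2, 3, 1, 6]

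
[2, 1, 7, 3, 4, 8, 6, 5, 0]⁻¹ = [8, 1, 0, 3, 4, 7, 6, 2, 5]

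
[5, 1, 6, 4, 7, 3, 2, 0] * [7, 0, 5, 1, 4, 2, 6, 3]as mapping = [0→2, 1→0, 2→6, 3→4, 4→3, 5→1, 6→5, 7→7]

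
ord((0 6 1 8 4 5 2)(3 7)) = 14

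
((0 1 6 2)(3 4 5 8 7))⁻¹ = (0 2 6 1)(3 7 8 5 4)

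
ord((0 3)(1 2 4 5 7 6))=6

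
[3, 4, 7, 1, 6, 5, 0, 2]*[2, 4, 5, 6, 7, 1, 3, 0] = [6, 7, 0, 4, 3, 1, 2, 5]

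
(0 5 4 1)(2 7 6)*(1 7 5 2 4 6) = (0 2 5 6 4 7 1)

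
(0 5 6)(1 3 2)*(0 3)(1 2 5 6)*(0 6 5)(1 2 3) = (0 5 2 3)(1 6)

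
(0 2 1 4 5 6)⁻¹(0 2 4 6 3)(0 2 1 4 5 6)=(0 3 2 1 5)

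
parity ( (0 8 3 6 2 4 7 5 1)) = even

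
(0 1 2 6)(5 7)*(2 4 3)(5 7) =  (0 1 4 3 2 6)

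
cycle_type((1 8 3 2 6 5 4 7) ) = 8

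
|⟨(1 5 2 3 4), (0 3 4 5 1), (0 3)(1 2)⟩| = 360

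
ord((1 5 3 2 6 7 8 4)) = 8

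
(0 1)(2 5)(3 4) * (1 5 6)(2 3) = (0 5 3 4 2 6 1)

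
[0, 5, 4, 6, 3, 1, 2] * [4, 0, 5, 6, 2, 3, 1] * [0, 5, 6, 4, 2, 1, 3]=[2, 4, 6, 5, 3, 0, 1]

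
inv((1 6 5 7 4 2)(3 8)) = (1 2 4 7 5 6)(3 8)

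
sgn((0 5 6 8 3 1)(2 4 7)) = -1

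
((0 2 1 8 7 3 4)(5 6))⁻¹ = (0 4 3 7 8 1 2)(5 6)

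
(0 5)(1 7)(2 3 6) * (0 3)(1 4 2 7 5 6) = (0 6 7 4 2)(1 5 3)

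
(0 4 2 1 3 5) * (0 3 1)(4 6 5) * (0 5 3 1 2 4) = (0 6 3)(1 2 5)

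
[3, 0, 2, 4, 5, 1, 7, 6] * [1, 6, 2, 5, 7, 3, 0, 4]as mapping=[0→5, 1→1, 2→2, 3→7, 4→3, 5→6, 6→4, 7→0]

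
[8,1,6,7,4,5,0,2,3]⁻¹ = [6,1,7,8,4,5,2,3,0]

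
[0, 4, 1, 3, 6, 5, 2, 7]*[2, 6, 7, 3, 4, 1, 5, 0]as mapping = [0→2, 1→4, 2→6, 3→3, 4→5, 5→1, 6→7, 7→0]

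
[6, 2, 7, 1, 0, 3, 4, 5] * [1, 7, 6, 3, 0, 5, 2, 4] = [2, 6, 4, 7, 1, 3, 0, 5]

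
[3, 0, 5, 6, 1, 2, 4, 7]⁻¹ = [1, 4, 5, 0, 6, 2, 3, 7]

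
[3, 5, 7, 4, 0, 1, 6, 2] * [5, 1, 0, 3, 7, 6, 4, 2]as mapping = [0→3, 1→6, 2→2, 3→7, 4→5, 5→1, 6→4, 7→0]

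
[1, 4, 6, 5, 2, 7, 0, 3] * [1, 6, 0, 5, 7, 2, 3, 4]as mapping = [0→6, 1→7, 2→3, 3→2, 4→0, 5→4, 6→1, 7→5]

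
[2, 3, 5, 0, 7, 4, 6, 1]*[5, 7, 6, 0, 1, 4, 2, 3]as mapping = [0→6, 1→0, 2→4, 3→5, 4→3, 5→1, 6→2, 7→7]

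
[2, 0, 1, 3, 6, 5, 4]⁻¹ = [1, 2, 0, 3, 6, 5, 4]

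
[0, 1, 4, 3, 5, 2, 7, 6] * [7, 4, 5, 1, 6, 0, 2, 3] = [7, 4, 6, 1, 0, 5, 3, 2] 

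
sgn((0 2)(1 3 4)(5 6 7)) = -1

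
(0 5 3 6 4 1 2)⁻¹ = (0 2 1 4 6 3 5)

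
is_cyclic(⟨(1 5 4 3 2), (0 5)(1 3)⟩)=no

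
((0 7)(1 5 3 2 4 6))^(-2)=(1 4 3)(2 5 6)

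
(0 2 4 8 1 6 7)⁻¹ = (0 7 6 1 8 4 2)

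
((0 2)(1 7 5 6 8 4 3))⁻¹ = (0 2)(1 3 4 8 6 5 7)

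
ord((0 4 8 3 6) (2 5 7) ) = 15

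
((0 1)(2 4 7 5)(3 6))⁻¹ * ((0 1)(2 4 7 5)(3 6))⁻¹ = (2 7)(4 5)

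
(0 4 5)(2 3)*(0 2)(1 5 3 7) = (0 4 3)(1 5 2 7)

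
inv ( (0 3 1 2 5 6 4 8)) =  (0 8 4 6 5 2 1 3)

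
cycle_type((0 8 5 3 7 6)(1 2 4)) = 3.6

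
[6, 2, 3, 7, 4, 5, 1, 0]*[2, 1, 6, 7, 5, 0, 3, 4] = [3, 6, 7, 4, 5, 0, 1, 2]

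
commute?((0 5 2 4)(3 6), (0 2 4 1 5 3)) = no:(0 5 2 4)(3 6) * (0 2 4 1 5 3) = (0 3 6)(1 5 4 2), (0 2 4 1 5 3) * (0 5 2 4)(3 6) = (0 4 1 2)(3 5 6)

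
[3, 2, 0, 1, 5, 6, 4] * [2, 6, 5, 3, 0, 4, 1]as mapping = [0→3, 1→5, 2→2, 3→6, 4→4, 5→1, 6→0]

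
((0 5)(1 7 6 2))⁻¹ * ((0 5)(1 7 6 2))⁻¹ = (1 6)(2 7)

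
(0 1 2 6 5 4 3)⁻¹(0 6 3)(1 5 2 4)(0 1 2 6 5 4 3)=(0 1 5)(2 4 6 3)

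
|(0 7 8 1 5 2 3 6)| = 8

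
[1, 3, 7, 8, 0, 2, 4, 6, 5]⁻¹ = [4, 0, 5, 1, 6, 8, 7, 2, 3]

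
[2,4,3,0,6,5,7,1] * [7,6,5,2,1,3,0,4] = [5,1,2,7,0,3,4,6]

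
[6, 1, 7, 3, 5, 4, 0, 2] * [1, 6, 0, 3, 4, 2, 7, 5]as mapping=[0→7, 1→6, 2→5, 3→3, 4→2, 5→4, 6→1, 7→0]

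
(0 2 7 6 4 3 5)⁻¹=(0 5 3 4 6 7 2)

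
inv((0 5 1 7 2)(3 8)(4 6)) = (0 2 7 1 5)(3 8)(4 6)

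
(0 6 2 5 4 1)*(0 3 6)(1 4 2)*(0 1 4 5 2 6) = (0 1 3)(4 5 6)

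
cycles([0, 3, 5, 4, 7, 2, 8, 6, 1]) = (1 3 4 7 6 8)(2 5)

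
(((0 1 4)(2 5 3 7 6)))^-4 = (0 4 1)(2 5 3 7 6)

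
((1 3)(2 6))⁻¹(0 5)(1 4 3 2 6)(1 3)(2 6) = (0 5)(1 6 2 3 4)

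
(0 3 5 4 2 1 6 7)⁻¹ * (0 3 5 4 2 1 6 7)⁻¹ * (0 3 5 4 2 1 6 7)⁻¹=(0 1 5 7 2 3 6 4)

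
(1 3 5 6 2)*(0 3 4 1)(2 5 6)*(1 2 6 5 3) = (0 1 4 2)(3 5 6)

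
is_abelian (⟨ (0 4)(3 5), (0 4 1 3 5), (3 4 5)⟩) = no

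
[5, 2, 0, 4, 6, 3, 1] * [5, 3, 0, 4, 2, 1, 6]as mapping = [0→1, 1→0, 2→5, 3→2, 4→6, 5→4, 6→3]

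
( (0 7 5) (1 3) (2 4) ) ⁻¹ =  (0 5 7) (1 3) (2 4) 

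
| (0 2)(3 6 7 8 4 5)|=6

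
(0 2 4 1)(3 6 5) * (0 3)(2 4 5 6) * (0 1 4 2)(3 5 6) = (0 2 6 3)(1 5)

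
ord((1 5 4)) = 3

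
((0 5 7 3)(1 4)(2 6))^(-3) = (0 5 7 3)(1 4)(2 6)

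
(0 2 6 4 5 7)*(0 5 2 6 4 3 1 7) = (0 6 3 1 7 5)(2 4)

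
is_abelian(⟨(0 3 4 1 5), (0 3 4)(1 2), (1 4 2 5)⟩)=no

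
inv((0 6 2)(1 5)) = (0 2 6)(1 5)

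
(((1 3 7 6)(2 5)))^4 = ()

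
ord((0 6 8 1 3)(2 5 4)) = 15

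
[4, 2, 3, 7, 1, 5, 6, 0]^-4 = [1, 3, 7, 0, 2, 5, 6, 4]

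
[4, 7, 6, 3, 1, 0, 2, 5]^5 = [0, 1, 6, 3, 4, 5, 2, 7]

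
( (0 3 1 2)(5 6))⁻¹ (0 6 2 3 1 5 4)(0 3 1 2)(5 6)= (0 1 2 6 4 3 5)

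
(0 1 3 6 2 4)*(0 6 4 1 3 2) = (0 3 4 6)(1 2)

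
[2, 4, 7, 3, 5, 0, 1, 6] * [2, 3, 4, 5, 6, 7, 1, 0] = [4, 6, 0, 5, 7, 2, 3, 1]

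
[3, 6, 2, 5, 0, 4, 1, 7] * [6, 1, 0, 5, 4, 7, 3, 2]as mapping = [0→5, 1→3, 2→0, 3→7, 4→6, 5→4, 6→1, 7→2]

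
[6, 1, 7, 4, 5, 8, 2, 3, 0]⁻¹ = [8, 1, 6, 7, 3, 4, 0, 2, 5]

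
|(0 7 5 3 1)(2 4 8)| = 15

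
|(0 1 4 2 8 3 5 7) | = 8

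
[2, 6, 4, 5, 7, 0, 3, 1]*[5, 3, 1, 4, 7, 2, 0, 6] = [1, 0, 7, 2, 6, 5, 4, 3]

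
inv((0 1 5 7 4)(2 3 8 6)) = (0 4 7 5 1)(2 6 8 3)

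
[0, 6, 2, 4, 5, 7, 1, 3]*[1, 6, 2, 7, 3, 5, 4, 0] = [1, 4, 2, 3, 5, 0, 6, 7]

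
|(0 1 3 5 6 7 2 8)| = 8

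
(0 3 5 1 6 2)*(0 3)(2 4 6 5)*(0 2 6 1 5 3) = (0 2)(1 3 6 4)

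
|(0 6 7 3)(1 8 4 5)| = 4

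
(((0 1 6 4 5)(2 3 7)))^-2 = (0 4 1 5 6)(2 3 7)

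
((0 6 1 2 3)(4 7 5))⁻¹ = (0 3 2 1 6)(4 5 7)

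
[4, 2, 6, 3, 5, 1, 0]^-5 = [4, 2, 6, 3, 5, 1, 0]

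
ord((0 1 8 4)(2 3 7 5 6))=20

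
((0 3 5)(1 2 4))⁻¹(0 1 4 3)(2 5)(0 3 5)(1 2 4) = (0 4)(1 5 3 2)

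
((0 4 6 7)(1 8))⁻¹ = (0 7 6 4)(1 8)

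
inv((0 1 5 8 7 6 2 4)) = (0 4 2 6 7 8 5 1)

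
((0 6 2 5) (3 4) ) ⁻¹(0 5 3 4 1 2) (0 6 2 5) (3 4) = (0 4 3 1 5 6) 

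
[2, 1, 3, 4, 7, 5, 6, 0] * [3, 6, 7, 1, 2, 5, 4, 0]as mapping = [0→7, 1→6, 2→1, 3→2, 4→0, 5→5, 6→4, 7→3]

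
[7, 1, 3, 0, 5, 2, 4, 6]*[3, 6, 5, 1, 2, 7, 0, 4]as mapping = [0→4, 1→6, 2→1, 3→3, 4→7, 5→5, 6→2, 7→0]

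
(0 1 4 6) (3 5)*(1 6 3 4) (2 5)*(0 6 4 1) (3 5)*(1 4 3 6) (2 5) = (0 3 5 4 2 6 1) 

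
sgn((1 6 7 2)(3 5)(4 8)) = -1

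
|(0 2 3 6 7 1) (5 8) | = 6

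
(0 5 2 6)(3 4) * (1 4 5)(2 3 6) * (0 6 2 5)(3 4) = (0 1 3)(2 5 4)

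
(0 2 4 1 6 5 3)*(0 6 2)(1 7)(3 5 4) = (1 2 3 6 4 7)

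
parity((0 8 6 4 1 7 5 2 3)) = even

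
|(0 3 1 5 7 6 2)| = 7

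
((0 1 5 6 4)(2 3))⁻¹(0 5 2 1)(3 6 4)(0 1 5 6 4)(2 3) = (0 2 4)(1 6 3 5)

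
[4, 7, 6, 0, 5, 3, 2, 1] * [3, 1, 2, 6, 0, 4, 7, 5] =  [0, 5, 7, 3, 4, 6, 2, 1]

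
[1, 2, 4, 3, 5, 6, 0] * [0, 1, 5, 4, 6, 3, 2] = [1, 5, 6, 4, 3, 2, 0]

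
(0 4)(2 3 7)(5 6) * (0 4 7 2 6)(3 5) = (0 7 6 3 2 5)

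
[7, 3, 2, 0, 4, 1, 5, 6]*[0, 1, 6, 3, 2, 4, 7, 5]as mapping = [0→5, 1→3, 2→6, 3→0, 4→2, 5→1, 6→4, 7→7]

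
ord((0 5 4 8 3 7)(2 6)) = 6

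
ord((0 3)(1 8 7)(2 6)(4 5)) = 6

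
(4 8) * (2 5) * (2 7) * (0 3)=(0 3)(2 5 7)(4 8)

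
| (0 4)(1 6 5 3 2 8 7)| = 14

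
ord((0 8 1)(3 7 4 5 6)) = 15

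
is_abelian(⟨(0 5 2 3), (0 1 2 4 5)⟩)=no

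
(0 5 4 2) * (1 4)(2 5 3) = (0 3 2)(1 4 5)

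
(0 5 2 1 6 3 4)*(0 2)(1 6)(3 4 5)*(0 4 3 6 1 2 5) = (0 6 3)(1 2)(4 5)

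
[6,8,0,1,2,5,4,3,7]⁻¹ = [2,3,4,7,6,5,0,8,1]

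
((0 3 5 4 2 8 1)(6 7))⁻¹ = (0 1 8 2 4 5 3)(6 7)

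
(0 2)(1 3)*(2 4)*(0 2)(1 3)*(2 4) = (0 2 4)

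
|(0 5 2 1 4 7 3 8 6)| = 9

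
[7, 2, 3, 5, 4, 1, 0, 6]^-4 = [6, 1, 2, 3, 4, 5, 7, 0]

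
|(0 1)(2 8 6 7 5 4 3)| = 14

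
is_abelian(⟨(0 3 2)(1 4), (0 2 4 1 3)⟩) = no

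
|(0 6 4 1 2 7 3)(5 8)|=14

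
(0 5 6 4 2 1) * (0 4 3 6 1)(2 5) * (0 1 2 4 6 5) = (0 4)(1 6 3 5 2)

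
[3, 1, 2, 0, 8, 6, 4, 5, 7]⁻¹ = [3, 1, 2, 0, 6, 7, 5, 8, 4]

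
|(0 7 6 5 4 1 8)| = 7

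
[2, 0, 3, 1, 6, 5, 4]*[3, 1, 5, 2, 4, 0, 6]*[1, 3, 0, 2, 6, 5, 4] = [5, 2, 0, 3, 4, 1, 6]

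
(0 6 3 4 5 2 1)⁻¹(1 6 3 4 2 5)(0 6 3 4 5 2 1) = (0 3 4 5 1 2)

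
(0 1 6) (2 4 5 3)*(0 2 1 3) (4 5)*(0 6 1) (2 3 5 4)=(0 5 6 3) (2 4) 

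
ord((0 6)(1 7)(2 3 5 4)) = 4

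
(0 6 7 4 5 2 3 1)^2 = (0 7 5 3)(1 6 4 2)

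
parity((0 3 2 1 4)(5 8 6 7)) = odd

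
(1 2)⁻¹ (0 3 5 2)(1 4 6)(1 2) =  (0 3 5 1)(2 4 6)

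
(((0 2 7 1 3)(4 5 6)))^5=(4 6 5)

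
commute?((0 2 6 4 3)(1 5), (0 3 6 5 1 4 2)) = no:(0 2 6 4 3)(1 5)*(0 3 6 5 1 4 2) = (2 5 4 6), (0 3 6 5 1 4 2)*(0 2 6 4 3)(1 5) = (1 3 4 6)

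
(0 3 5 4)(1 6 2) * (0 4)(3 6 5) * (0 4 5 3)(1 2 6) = (0 1 3)(4 5)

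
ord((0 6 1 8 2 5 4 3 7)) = 9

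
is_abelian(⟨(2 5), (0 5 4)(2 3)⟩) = no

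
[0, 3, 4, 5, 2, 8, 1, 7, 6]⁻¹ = [0, 6, 4, 1, 2, 3, 8, 7, 5]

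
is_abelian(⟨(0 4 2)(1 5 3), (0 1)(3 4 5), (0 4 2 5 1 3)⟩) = no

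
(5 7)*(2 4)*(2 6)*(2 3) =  (2 4 6 3)(5 7)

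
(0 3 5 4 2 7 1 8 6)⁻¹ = (0 6 8 1 7 2 4 5 3)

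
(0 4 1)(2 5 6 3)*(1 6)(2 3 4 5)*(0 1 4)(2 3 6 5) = (0 2 3 6)(4 5)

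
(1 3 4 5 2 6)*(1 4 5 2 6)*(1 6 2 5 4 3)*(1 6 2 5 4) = (1 6 3)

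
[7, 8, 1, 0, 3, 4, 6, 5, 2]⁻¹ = [3, 2, 8, 4, 5, 7, 6, 0, 1]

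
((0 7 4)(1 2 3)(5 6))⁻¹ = (0 4 7)(1 3 2)(5 6)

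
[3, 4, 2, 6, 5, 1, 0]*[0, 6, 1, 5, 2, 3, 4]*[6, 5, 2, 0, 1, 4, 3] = [4, 2, 5, 1, 0, 3, 6]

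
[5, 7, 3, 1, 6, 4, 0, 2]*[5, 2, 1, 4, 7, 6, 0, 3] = [6, 3, 4, 2, 0, 7, 5, 1]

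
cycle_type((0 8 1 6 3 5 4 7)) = 8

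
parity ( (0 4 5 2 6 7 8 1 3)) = even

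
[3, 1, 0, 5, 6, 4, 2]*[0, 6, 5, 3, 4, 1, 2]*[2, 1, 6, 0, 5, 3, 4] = [0, 4, 2, 1, 6, 5, 3]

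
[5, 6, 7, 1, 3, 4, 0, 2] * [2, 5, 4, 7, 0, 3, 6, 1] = [3, 6, 1, 5, 7, 0, 2, 4]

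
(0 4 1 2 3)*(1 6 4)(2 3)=(0 1 3)(4 6)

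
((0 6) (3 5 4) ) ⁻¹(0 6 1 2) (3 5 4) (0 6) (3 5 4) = (0 1 2 6) (3 5 4) 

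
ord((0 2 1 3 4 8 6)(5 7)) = 14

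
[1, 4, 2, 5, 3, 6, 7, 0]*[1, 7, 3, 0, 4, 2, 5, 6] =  [7, 4, 3, 2, 0, 5, 6, 1]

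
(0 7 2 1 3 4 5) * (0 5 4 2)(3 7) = (0 3 2 1 7)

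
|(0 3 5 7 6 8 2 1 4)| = 9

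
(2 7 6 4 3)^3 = (2 4 7 3 6)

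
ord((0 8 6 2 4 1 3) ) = 7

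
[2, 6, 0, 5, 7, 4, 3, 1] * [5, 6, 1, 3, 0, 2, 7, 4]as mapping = [0→1, 1→7, 2→5, 3→2, 4→4, 5→0, 6→3, 7→6]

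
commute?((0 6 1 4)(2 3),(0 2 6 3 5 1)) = no:(0 6 1 4)(2 3)*(0 2 6 3 5 1) = (0 3 6)(1 4 2 5),(0 2 6 3 5 1)*(0 6 1 4)(2 3) = (0 3 5 4)(1 6 2)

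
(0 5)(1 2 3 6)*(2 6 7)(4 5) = (0 4 5)(1 6)(2 3 7)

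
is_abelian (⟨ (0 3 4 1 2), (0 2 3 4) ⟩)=no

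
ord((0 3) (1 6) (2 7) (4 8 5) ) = 6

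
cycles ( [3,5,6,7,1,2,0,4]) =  (0 3 7 4 1 5 2 6)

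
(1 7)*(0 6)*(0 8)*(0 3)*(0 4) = (0 6 8 3 4)(1 7)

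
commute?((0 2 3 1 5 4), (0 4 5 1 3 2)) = yes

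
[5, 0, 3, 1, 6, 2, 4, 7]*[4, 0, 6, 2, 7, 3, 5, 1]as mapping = [0→3, 1→4, 2→2, 3→0, 4→5, 5→6, 6→7, 7→1]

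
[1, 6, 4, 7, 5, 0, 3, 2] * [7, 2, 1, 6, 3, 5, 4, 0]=[2, 4, 3, 0, 5, 7, 6, 1]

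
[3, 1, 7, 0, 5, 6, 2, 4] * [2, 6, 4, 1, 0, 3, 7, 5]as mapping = [0→1, 1→6, 2→5, 3→2, 4→3, 5→7, 6→4, 7→0]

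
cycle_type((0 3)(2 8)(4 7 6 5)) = 2^2.4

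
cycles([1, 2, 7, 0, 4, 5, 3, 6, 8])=(0 1 2 7 6 3)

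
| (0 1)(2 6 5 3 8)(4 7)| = 10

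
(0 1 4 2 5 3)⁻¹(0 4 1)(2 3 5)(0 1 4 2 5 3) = (0 3 5)(1 2 4)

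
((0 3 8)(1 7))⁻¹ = (0 8 3)(1 7)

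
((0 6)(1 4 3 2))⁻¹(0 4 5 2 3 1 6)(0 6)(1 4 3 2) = (0 6 3 5 1 2 4)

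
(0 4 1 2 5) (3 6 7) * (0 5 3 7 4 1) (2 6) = (0 1 6 4) (2 3) 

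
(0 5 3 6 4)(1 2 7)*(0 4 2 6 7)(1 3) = (0 5 1 6 2)(3 7)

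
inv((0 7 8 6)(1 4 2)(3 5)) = (0 6 8 7)(1 2 4)(3 5)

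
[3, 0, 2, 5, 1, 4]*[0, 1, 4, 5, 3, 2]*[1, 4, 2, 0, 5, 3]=[3, 1, 5, 2, 4, 0]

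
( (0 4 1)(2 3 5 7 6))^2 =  (0 1 4)(2 5 6 3 7)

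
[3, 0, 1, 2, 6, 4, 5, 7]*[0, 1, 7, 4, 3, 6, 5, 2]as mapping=[0→4, 1→0, 2→1, 3→7, 4→5, 5→3, 6→6, 7→2]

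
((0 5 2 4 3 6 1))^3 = (0 4 1 2 6 5 3)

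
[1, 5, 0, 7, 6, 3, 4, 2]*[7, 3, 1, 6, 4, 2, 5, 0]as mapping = [0→3, 1→2, 2→7, 3→0, 4→5, 5→6, 6→4, 7→1]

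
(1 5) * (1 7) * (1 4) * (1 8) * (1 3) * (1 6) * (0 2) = (0 2)(1 5 7 4 8 3 6)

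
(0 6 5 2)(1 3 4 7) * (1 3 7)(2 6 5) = (0 5 6 2)(1 7 3 4)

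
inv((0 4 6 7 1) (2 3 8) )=(0 1 7 6 4) (2 8 3) 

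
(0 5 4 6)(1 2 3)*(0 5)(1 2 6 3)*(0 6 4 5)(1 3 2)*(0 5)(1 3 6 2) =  (0 2 6 5)(1 4)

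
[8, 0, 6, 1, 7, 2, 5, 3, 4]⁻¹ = [1, 3, 5, 7, 8, 6, 2, 4, 0]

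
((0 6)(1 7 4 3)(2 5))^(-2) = (1 4)(3 7)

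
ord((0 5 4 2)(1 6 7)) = 12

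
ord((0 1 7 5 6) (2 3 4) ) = 15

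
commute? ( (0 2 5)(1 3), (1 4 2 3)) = no: (0 2 5)(1 3) * (1 4 2 3) = (0 3 4 2 5), (1 4 2 3) * (0 2 5)(1 3) = (0 2 1 4 5)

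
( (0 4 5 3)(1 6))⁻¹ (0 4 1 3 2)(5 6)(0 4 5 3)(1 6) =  (0 2 4 5 6)(1 3)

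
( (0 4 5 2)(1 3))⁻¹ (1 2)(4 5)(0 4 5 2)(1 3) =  (0 3)(2 5)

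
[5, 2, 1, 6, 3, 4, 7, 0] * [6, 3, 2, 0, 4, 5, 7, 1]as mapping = [0→5, 1→2, 2→3, 3→7, 4→0, 5→4, 6→1, 7→6]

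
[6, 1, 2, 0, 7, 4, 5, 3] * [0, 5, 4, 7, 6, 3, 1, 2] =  [1, 5, 4, 0, 2, 6, 3, 7]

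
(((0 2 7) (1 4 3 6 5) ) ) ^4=(0 2 7) (1 5 6 3 4) 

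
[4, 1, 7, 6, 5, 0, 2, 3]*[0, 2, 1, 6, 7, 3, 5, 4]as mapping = [0→7, 1→2, 2→4, 3→5, 4→3, 5→0, 6→1, 7→6]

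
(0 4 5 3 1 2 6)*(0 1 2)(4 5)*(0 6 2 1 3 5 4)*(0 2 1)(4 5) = (0 5 4 2 1 6 3)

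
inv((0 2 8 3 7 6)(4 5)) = (0 6 7 3 8 2)(4 5)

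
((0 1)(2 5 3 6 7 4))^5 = (0 1)(2 4 7 6 3 5)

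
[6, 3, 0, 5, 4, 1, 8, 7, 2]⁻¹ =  [2, 5, 8, 1, 4, 3, 0, 7, 6]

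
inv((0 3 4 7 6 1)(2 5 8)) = (0 1 6 7 4 3)(2 8 5)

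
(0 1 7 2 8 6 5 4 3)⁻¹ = (0 3 4 5 6 8 2 7 1)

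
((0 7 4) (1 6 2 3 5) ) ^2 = (0 4 7) (1 2 5 6 3) 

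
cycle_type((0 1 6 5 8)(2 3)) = 2.5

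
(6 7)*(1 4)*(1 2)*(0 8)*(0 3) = (0 8 3)(1 4 2)(6 7)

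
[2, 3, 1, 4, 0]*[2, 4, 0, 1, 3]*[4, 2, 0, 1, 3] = [4, 2, 3, 1, 0]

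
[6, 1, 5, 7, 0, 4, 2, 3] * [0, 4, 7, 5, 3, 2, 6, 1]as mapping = [0→6, 1→4, 2→2, 3→1, 4→0, 5→3, 6→7, 7→5]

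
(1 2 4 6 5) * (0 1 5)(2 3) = (0 1 3 2 4 6)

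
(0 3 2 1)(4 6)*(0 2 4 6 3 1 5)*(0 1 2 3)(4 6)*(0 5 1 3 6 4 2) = (1 6 2)(3 4 5)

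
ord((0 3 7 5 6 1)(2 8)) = 6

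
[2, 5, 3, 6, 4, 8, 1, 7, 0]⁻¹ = [8, 6, 0, 2, 4, 1, 3, 7, 5]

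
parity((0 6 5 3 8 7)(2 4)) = even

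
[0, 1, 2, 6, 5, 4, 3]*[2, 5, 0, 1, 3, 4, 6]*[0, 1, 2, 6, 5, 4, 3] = [2, 4, 0, 3, 5, 6, 1]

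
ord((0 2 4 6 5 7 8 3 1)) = 9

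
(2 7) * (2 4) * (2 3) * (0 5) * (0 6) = (0 5 6)(2 7 4 3)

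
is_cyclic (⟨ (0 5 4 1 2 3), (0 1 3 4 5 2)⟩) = no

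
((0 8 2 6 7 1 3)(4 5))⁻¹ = (0 3 1 7 6 2 8)(4 5)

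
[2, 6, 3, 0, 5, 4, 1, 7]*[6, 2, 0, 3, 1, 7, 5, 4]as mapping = [0→0, 1→5, 2→3, 3→6, 4→7, 5→1, 6→2, 7→4]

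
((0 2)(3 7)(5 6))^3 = (0 2)(3 7)(5 6)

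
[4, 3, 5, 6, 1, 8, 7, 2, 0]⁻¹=[8, 4, 7, 1, 0, 2, 3, 6, 5]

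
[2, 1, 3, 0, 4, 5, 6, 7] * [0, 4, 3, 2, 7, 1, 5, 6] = [3, 4, 2, 0, 7, 1, 5, 6]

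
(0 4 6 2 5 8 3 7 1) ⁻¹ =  (0 1 7 3 8 5 2 6 4) 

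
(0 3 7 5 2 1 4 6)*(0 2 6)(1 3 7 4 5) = (0 7 1 5 6 2 3 4)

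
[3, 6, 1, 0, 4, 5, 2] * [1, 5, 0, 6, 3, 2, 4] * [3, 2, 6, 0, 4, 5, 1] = [1, 4, 5, 2, 0, 6, 3]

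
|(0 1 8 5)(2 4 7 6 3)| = 20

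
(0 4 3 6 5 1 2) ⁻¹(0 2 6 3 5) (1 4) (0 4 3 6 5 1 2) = (0 5 6 1 4) (2 3) 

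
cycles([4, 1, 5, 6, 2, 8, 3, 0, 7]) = (0 4 2 5 8 7)(3 6)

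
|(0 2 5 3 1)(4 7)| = 10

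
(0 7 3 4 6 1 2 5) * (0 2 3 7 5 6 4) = (0 5 2 6 1 3)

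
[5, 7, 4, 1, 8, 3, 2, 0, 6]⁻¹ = [7, 3, 6, 5, 2, 0, 8, 1, 4]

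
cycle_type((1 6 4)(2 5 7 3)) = 3.4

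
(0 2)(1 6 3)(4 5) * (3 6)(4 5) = (0 2)(1 3)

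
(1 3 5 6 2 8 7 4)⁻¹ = (1 4 7 8 2 6 5 3)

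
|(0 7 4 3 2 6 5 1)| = 8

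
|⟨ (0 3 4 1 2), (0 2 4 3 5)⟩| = 60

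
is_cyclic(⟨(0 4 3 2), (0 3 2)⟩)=no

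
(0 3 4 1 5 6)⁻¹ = (0 6 5 1 4 3)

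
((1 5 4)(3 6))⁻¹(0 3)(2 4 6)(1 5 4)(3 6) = (0 6)(1 3 2)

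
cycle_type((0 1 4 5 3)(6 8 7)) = 3.5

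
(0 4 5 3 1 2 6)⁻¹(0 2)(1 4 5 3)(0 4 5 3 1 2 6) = (1 2 5 3)(4 6)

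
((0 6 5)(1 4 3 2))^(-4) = (0 5 6)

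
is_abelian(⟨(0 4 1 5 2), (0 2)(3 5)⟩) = no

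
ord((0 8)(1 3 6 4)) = 4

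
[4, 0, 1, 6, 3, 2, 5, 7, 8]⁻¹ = [1, 2, 5, 4, 0, 6, 3, 7, 8]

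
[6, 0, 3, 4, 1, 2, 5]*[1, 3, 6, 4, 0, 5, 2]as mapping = [0→2, 1→1, 2→4, 3→0, 4→3, 5→6, 6→5]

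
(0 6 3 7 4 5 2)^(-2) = (0 5 7 6 2 4 3)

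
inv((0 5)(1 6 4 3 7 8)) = (0 5)(1 8 7 3 4 6)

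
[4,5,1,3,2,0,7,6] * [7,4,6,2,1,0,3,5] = [1,0,4,2,6,7,5,3]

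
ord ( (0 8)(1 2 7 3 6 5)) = 6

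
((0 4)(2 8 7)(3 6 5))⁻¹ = (0 4)(2 7 8)(3 5 6)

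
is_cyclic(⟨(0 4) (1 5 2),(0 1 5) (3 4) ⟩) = no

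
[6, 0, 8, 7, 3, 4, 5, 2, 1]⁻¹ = [1, 8, 7, 4, 5, 6, 0, 3, 2]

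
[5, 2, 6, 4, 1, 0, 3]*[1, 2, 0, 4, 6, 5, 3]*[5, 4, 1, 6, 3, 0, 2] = [0, 5, 6, 2, 1, 4, 3]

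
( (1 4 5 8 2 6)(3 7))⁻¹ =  (1 6 2 8 5 4)(3 7)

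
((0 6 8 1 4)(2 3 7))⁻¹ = (0 4 1 8 6)(2 7 3)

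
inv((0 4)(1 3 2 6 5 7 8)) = (0 4)(1 8 7 5 6 2 3)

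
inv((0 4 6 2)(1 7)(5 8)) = (0 2 6 4)(1 7)(5 8)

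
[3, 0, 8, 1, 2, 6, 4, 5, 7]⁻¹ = [1, 3, 4, 0, 6, 7, 5, 8, 2]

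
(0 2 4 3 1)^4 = (0 1 3 4 2)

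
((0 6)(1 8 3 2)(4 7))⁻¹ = (0 6)(1 2 3 8)(4 7)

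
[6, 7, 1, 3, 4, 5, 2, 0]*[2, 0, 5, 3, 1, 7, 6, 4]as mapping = [0→6, 1→4, 2→0, 3→3, 4→1, 5→7, 6→5, 7→2]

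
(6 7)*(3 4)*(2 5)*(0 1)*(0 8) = (0 1 8)(2 5)(3 4)(6 7)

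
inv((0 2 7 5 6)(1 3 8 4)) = (0 6 5 7 2)(1 4 8 3)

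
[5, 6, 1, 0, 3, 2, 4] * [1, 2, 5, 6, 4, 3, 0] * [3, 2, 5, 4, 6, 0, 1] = [4, 3, 5, 2, 1, 0, 6]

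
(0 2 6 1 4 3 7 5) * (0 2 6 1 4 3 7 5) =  (0 6 4 7)(1 3 5 2)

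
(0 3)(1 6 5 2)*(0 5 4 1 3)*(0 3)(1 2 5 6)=(0 3 6 4 2)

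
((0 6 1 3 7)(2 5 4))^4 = (0 7 3 1 6)(2 5 4)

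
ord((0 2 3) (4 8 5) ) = 3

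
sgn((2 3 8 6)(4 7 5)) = -1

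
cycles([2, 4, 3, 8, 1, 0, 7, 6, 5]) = (0 2 3 8 5)(1 4)(6 7)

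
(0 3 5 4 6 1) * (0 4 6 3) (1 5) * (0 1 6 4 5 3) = (0 1 5 4) (3 6) 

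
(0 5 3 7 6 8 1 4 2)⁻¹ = (0 2 4 1 8 6 7 3 5)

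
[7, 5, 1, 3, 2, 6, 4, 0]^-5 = [7, 1, 2, 3, 4, 5, 6, 0]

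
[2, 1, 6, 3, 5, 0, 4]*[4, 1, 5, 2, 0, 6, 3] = [5, 1, 3, 2, 6, 4, 0]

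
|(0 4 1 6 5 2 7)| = 7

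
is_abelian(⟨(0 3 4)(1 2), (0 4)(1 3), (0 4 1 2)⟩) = no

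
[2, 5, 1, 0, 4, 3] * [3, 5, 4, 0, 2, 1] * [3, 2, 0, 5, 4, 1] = [4, 2, 1, 5, 0, 3]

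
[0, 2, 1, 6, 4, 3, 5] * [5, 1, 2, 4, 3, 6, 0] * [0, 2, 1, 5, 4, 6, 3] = [6, 1, 2, 0, 5, 4, 3]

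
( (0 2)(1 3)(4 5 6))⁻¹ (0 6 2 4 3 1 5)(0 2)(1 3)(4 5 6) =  (0 5 1 3 6 2 4)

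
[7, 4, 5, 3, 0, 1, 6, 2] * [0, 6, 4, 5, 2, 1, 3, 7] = [7, 2, 1, 5, 0, 6, 3, 4]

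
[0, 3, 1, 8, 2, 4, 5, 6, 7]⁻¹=[0, 2, 4, 1, 5, 6, 7, 8, 3]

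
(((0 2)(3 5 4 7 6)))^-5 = (0 2)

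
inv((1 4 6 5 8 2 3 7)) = (1 7 3 2 8 5 6 4)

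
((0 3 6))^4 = (0 3 6)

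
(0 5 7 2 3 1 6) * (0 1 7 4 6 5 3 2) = (0 3 7)(1 5 4 6)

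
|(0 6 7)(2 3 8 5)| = 12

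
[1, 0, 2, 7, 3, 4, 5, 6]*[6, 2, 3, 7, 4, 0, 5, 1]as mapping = [0→2, 1→6, 2→3, 3→1, 4→7, 5→4, 6→0, 7→5]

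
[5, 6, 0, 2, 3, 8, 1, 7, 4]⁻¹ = [2, 6, 3, 4, 8, 0, 1, 7, 5]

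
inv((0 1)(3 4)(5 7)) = (0 1)(3 4)(5 7)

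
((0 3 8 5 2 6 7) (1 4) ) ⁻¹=(0 7 6 2 5 8 3) (1 4) 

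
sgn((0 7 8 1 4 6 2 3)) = -1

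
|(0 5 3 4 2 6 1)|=7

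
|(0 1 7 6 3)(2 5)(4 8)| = 10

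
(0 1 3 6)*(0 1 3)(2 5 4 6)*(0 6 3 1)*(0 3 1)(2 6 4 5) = (1 4)(3 6)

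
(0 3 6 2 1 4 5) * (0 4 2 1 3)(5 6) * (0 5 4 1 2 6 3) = (0 5 1 6 2)(3 4)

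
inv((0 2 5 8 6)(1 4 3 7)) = (0 6 8 5 2)(1 7 3 4)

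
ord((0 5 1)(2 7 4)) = 3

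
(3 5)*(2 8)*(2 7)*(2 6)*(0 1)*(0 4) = (0 1 4)(2 8 7 6)(3 5)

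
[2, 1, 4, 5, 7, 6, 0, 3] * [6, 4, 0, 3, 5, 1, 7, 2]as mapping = [0→0, 1→4, 2→5, 3→1, 4→2, 5→7, 6→6, 7→3]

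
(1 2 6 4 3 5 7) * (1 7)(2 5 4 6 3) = (1 5)(2 3 4)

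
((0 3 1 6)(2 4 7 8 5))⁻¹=(0 6 1 3)(2 5 8 7 4)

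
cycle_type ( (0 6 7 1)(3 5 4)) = 3.4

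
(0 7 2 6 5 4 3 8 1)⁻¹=(0 1 8 3 4 5 6 2 7)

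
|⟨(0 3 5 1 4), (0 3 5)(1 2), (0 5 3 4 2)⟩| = 720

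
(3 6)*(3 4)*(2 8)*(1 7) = (1 7)(2 8)(3 6 4)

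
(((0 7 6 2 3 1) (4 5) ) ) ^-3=(0 2) (1 6) (3 7) (4 5) 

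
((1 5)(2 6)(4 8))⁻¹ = (1 5)(2 6)(4 8)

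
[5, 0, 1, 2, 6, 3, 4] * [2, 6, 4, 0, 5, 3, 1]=[3, 2, 6, 4, 1, 0, 5]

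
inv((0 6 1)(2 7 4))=(0 1 6)(2 4 7)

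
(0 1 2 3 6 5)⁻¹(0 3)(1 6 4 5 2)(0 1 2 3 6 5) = (0 3 2 5 4)(1 6)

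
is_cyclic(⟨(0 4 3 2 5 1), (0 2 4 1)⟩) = no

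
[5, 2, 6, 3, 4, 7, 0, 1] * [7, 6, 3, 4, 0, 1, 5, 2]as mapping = [0→1, 1→3, 2→5, 3→4, 4→0, 5→2, 6→7, 7→6]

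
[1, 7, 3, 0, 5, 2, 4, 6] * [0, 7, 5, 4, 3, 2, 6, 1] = [7, 1, 4, 0, 2, 5, 3, 6]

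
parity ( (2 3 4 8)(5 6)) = even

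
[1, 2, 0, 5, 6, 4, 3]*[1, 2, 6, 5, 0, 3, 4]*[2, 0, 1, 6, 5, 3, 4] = [1, 4, 0, 6, 5, 2, 3]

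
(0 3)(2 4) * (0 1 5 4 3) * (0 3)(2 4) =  (0 3 1 5 2)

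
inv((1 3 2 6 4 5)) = (1 5 4 6 2 3)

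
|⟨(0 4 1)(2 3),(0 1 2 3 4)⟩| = 120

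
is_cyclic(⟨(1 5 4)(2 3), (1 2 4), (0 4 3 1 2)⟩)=no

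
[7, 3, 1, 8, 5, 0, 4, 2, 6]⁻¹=[5, 2, 7, 1, 6, 4, 8, 0, 3]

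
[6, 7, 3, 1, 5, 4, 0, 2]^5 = [6, 7, 3, 1, 5, 4, 0, 2]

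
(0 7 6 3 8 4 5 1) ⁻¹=(0 1 5 4 8 3 6 7) 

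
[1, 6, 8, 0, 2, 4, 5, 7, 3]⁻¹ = [3, 0, 4, 8, 5, 6, 1, 7, 2]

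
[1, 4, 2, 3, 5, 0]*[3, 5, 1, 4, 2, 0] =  [5, 2, 1, 4, 0, 3]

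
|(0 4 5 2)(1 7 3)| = 12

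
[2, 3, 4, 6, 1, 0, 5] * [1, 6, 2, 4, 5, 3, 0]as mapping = [0→2, 1→4, 2→5, 3→0, 4→6, 5→1, 6→3]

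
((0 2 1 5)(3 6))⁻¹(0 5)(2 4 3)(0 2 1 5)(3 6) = (0 2)(1 4 6)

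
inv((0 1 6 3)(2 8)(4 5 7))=(0 3 6 1)(2 8)(4 7 5)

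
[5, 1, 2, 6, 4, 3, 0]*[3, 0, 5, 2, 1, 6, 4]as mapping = [0→6, 1→0, 2→5, 3→4, 4→1, 5→2, 6→3]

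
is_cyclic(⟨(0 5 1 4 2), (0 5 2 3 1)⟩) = no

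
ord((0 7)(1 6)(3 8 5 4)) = 4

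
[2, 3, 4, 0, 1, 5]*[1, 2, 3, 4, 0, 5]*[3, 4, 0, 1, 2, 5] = [1, 2, 3, 4, 0, 5]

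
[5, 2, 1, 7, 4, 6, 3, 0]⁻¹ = [7, 2, 1, 6, 4, 0, 5, 3]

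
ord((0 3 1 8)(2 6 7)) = 12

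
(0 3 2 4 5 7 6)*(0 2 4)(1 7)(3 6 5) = (0 6 2)(1 7 5)(3 4)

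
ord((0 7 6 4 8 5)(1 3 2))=6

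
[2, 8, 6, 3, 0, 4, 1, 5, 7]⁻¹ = [4, 6, 0, 3, 5, 7, 2, 8, 1]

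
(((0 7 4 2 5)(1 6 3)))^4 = (0 5 2 4 7)(1 6 3)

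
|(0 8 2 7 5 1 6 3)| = 8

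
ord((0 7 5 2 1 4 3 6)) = 8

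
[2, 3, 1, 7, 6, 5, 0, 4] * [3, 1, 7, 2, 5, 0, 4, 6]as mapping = [0→7, 1→2, 2→1, 3→6, 4→4, 5→0, 6→3, 7→5]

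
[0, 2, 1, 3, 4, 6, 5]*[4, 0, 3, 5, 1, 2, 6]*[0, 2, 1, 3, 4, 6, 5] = [4, 3, 0, 6, 2, 5, 1]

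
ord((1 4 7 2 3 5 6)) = 7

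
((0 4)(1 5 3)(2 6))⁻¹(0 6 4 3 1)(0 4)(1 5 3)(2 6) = (0 1 5 4 2)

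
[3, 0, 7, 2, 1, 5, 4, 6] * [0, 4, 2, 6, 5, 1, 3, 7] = [6, 0, 7, 2, 4, 1, 5, 3]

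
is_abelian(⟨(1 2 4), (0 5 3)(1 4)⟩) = no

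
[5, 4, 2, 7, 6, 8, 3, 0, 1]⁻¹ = [7, 8, 2, 6, 1, 0, 4, 3, 5]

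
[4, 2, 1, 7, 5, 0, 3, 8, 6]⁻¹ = [5, 2, 1, 6, 0, 4, 8, 3, 7]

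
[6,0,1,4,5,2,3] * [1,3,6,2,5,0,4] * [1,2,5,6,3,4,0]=[3,2,6,4,1,0,5]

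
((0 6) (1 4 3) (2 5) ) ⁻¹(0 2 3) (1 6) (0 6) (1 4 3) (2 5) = (0 4) (1 6 5) 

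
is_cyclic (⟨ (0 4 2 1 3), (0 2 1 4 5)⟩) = no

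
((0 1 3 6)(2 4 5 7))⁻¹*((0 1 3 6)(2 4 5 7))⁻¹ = (0 3)(1 6)(2 5)(4 7)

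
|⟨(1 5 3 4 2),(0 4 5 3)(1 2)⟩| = 360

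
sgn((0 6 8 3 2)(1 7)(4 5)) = 1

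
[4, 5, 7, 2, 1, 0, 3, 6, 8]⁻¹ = [5, 4, 3, 6, 0, 1, 7, 2, 8]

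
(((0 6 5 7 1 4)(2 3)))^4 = (0 1 5)(4 7 6)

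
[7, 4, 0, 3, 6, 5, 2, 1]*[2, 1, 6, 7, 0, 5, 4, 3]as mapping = [0→3, 1→0, 2→2, 3→7, 4→4, 5→5, 6→6, 7→1]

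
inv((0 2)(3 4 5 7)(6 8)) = (0 2)(3 7 5 4)(6 8)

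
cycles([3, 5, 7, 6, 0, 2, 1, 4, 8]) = (0 3 6 1 5 2 7 4)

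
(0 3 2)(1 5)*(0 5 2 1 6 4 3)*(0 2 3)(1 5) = (0 2 1 3 5 6 4)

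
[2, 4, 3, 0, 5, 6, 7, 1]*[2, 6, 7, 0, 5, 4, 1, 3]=[7, 5, 0, 2, 4, 1, 3, 6]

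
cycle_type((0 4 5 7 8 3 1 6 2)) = 9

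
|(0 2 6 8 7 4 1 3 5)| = 9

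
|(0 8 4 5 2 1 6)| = 7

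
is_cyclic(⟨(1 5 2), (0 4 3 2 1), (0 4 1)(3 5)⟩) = no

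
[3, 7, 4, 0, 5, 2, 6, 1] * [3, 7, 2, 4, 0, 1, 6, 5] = [4, 5, 0, 3, 1, 2, 6, 7]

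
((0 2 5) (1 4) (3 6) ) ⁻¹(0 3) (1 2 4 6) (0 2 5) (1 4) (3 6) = (1 3 4 5) (2 6) 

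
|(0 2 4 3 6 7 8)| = 7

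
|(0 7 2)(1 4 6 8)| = 12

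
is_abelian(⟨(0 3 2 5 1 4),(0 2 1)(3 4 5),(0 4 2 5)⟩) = no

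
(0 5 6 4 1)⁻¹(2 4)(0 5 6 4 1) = (1 2)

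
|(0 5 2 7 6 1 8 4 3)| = 9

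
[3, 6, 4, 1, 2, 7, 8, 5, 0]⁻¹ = [8, 3, 4, 0, 2, 7, 1, 5, 6]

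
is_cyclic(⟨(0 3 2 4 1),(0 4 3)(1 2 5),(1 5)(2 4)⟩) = no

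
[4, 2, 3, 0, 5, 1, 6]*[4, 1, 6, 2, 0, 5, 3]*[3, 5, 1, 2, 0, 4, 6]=[3, 6, 1, 0, 4, 5, 2] 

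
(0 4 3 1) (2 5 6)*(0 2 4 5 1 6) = (0 5) (1 2) (3 6 4) 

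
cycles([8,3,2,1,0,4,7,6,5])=(0 8 5 4)(1 3)(6 7)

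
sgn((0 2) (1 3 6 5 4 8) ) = 1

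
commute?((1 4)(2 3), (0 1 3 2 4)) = no:(1 4)(2 3) * (0 1 3 2 4) = (0 1)(3 4), (0 1 3 2 4) * (1 4)(2 3) = (0 4)(1 2)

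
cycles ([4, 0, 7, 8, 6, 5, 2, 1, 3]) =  (0 4 6 2 7 1)(3 8)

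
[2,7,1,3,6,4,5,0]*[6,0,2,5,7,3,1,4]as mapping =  [0→2,1→4,2→0,3→5,4→1,5→7,6→3,7→6]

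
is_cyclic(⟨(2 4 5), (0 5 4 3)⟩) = no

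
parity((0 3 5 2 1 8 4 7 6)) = even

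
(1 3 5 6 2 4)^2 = (1 5 2)(3 6 4)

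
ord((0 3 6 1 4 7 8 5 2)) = 9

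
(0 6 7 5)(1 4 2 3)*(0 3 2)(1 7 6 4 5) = (0 4)(1 5 3 7)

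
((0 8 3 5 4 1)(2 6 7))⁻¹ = (0 1 4 5 3 8)(2 7 6)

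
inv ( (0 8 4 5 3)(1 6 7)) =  (0 3 5 4 8)(1 7 6)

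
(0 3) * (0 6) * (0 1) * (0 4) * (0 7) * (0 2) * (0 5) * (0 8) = (0 3 6 1 4 7 2 5 8)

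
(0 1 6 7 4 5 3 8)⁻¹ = (0 8 3 5 4 7 6 1)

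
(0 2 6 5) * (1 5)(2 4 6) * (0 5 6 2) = (0 4 2)(1 6)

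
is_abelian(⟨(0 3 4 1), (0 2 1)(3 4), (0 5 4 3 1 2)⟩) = no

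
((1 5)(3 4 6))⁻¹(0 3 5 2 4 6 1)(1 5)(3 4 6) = (0 4 1 2 6 3 5)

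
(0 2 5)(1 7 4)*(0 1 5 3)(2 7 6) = (0 7 4 5 1 6 2 3)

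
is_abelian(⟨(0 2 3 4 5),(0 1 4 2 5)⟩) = no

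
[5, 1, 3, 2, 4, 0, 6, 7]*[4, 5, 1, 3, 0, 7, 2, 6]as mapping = [0→7, 1→5, 2→3, 3→1, 4→0, 5→4, 6→2, 7→6]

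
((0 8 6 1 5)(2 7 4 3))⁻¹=(0 5 1 6 8)(2 3 4 7)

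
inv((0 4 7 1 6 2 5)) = (0 5 2 6 1 7 4)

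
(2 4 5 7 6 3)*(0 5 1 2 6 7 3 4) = (0 5 3 6 4 1 2)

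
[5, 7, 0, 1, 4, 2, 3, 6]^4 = [5, 1, 0, 3, 4, 2, 6, 7]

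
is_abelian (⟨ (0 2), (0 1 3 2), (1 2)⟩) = no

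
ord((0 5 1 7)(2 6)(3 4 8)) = 12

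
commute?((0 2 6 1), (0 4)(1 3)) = no:(0 2 6 1) * (0 4)(1 3) = (0 2 6 3 1 4), (0 4)(1 3) * (0 2 6 1) = (0 4 2 6 1 3)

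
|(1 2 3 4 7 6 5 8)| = 8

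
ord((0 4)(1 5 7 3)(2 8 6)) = 12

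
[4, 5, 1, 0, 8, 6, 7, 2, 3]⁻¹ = [3, 2, 7, 8, 0, 1, 5, 6, 4]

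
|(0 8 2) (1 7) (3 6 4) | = 6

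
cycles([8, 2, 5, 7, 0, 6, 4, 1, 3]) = (0 8 3 7 1 2 5 6 4)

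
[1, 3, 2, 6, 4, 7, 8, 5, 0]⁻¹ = [8, 0, 2, 1, 4, 7, 3, 5, 6]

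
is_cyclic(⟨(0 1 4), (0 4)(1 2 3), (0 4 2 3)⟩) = no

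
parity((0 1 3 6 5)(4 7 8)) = even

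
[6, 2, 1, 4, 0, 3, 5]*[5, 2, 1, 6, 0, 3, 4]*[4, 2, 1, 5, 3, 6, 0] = [3, 2, 1, 4, 6, 0, 5]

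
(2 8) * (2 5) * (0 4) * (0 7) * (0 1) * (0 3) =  (0 4 7 1 3)(2 8 5)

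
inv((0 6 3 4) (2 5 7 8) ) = (0 4 3 6) (2 8 7 5) 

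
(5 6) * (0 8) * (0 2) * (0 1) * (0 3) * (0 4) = (0 8 2 1 3 4)(5 6)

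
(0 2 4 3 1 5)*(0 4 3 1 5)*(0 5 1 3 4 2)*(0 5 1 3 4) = (0 5 2)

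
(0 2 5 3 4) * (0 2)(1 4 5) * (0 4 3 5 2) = (0 4)(1 3 2)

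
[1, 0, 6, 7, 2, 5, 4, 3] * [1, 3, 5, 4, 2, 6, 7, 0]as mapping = [0→3, 1→1, 2→7, 3→0, 4→5, 5→6, 6→2, 7→4]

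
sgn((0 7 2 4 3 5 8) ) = 1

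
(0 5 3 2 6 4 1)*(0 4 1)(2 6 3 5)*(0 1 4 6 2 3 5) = (0 3 2 5)(1 6 4)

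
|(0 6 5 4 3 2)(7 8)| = 6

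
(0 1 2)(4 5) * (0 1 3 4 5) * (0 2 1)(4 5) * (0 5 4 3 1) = (0 1)(2 5 3 4)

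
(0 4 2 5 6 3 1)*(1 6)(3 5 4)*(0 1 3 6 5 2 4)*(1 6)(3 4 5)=(0 1 6 2)(4 5)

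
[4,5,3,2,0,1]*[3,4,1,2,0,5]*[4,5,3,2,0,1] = [4,1,3,5,2,0]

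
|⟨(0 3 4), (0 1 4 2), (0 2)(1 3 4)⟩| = 120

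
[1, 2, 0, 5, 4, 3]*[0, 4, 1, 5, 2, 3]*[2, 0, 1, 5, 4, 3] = [4, 0, 2, 5, 1, 3]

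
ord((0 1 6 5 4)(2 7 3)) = 15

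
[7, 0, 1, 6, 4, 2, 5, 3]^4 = [5, 6, 3, 1, 4, 7, 0, 2]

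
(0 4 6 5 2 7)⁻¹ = (0 7 2 5 6 4)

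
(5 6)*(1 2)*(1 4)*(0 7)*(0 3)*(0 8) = (0 7 3 8)(1 2 4)(5 6)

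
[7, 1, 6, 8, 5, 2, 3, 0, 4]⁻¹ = [7, 1, 5, 6, 8, 4, 2, 0, 3]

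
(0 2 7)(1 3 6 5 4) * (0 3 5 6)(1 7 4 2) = (0 1 5 2 4 7 3)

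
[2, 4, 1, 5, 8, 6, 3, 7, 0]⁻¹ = [8, 2, 0, 6, 1, 3, 5, 7, 4]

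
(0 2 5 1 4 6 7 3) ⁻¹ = (0 3 7 6 4 1 5 2) 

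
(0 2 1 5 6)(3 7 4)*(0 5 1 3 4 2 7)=(0 7 2 3)(5 6)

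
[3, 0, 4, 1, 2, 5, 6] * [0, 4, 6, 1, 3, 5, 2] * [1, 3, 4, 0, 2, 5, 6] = [3, 1, 0, 2, 6, 5, 4]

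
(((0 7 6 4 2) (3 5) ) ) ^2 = (0 6 2 7 4) 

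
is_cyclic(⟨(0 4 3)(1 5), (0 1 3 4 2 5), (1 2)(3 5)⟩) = no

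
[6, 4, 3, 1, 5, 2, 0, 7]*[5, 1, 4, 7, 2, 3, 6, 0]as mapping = [0→6, 1→2, 2→7, 3→1, 4→3, 5→4, 6→5, 7→0]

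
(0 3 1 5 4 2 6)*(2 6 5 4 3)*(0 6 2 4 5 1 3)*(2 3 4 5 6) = (0 5)(1 6 2)(3 4)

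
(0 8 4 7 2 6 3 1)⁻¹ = (0 1 3 6 2 7 4 8)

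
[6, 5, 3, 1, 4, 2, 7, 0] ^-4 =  [7, 1, 2, 3, 4, 5, 0, 6] 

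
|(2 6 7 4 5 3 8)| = 7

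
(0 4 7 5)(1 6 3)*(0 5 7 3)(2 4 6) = (0 6)(1 2 4 3)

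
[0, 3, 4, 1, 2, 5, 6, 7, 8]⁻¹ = [0, 3, 4, 1, 2, 5, 6, 7, 8]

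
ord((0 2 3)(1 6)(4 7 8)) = 6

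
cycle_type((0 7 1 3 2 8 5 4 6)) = 9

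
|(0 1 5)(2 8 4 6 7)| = 15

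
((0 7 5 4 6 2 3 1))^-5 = (0 4 3 7 6 1 5 2)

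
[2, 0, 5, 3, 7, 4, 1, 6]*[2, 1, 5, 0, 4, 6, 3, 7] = [5, 2, 6, 0, 7, 4, 1, 3]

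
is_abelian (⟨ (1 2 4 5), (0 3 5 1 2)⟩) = no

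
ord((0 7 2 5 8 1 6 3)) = 8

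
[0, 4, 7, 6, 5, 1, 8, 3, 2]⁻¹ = [0, 5, 8, 7, 1, 4, 3, 2, 6]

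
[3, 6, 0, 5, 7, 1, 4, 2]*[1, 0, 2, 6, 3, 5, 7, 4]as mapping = [0→6, 1→7, 2→1, 3→5, 4→4, 5→0, 6→3, 7→2]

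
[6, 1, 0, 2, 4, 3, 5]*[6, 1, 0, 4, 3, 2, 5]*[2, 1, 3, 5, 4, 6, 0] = [6, 1, 0, 2, 5, 4, 3]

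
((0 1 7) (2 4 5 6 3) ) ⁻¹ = (0 7 1) (2 3 6 5 4) 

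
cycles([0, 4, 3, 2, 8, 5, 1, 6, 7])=(1 4 8 7 6)(2 3)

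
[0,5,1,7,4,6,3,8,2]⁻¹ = [0,2,8,6,4,1,5,3,7]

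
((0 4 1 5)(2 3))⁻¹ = (0 5 1 4)(2 3)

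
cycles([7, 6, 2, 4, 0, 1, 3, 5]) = (0 7 5 1 6 3 4)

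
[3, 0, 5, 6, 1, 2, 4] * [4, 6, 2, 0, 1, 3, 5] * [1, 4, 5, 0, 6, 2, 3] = [1, 6, 0, 2, 3, 5, 4]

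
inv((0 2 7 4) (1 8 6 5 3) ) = (0 4 7 2) (1 3 5 6 8) 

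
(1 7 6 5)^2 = (1 6)(5 7)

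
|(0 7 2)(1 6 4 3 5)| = 15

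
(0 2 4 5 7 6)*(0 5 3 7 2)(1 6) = (1 6 5 2 4 3 7)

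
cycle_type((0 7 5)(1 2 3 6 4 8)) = 3.6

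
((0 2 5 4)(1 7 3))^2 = (0 5)(1 3 7)(2 4)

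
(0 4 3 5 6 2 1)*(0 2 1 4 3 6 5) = (0 3)(1 2 4 6)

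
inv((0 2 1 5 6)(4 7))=(0 6 5 1 2)(4 7)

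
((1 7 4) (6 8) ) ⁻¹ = (1 4 7) (6 8) 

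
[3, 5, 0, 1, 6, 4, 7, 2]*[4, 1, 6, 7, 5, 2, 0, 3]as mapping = [0→7, 1→2, 2→4, 3→1, 4→0, 5→5, 6→3, 7→6]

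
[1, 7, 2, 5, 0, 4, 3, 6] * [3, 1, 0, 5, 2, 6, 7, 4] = [1, 4, 0, 6, 3, 2, 5, 7] 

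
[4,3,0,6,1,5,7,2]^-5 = [1,6,4,7,3,5,2,0]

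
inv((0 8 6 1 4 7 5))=(0 5 7 4 1 6 8)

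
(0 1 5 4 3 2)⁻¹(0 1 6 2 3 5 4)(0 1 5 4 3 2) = (0 2 4 3 1 5 6)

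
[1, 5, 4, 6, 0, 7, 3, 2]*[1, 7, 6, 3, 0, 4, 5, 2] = [7, 4, 0, 5, 1, 2, 3, 6]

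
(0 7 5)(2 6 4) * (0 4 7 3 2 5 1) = (0 3 2 6 7 1)(4 5)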